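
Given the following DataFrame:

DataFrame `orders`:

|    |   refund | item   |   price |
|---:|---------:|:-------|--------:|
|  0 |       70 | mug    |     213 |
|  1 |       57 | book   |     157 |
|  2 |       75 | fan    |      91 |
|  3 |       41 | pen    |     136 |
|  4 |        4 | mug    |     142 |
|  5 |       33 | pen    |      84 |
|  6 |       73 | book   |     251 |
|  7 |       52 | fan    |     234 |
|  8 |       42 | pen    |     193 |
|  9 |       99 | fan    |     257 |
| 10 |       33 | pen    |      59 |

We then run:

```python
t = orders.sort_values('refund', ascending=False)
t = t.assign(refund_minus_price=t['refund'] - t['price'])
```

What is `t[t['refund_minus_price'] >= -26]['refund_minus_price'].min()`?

-26

sort by refund descending:
    refund  item  price
9       99   fan    257
2       75   fan     91
6       73  book    251
0       70   mug    213
1       57  book    157
7       52   fan    234
8       42   pen    193
3       41   pen    136
5       33   pen     84
10      33   pen     59
4        4   mug    142
add column refund_minus_price = t['refund'] - t['price']:
    refund  item  price  refund_minus_price
9       99   fan    257                -158
2       75   fan     91                 -16
6       73  book    251                -178
0       70   mug    213                -143
1       57  book    157                -100
7       52   fan    234                -182
8       42   pen    193                -151
3       41   pen    136                 -95
5       33   pen     84                 -51
10      33   pen     59                 -26
4        4   mug    142                -138
filter rows where refund_minus_price >= -26:
    refund item  price  refund_minus_price
2       75  fan     91                 -16
10      33  pen     59                 -26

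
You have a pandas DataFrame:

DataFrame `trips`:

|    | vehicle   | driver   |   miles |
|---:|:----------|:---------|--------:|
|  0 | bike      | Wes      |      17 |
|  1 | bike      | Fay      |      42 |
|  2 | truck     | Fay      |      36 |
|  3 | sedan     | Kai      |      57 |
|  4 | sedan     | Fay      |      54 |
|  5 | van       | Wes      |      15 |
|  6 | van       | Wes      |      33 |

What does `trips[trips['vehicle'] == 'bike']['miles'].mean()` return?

filter rows where vehicle == 'bike':
  vehicle driver  miles
0    bike    Wes     17
1    bike    Fay     42
So mean() = 29.5.

29.5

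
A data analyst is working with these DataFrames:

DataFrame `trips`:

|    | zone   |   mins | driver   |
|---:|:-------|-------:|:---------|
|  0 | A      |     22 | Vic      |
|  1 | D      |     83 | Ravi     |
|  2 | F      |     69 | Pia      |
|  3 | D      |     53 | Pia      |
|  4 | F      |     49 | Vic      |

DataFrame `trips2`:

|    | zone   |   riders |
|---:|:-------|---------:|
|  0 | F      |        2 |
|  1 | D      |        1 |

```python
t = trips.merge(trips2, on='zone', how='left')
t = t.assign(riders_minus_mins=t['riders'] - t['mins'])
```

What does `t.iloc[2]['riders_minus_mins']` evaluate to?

-67.0

merge on 'zone' (how='left') → 5 rows:
  zone  mins driver  riders
0    A    22    Vic     NaN
1    D    83   Ravi     1.0
2    F    69    Pia     2.0
3    D    53    Pia     1.0
4    F    49    Vic     2.0
add column riders_minus_mins = t['riders'] - t['mins']:
  zone  mins driver  riders  riders_minus_mins
0    A    22    Vic     NaN                NaN
1    D    83   Ravi     1.0              -82.0
2    F    69    Pia     2.0              -67.0
3    D    53    Pia     1.0              -52.0
4    F    49    Vic     2.0              -47.0
So iloc[2]['riders_minus_mins'] = -67.0.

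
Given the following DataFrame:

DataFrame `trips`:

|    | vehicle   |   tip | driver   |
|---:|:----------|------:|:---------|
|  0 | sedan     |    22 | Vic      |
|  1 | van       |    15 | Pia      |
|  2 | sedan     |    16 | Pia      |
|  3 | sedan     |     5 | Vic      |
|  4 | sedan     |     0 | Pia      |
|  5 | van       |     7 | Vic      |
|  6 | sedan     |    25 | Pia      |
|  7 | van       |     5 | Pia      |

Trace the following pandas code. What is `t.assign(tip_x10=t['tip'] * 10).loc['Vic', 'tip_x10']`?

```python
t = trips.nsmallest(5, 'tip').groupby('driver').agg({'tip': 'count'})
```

take 5 rows with smallest tip:
  vehicle  tip driver
4   sedan    0    Pia
3   sedan    5    Vic
7     van    5    Pia
5     van    7    Vic
1     van   15    Pia
group by driver, count of tip:
        tip
driver     
Pia       3
Vic       2
add column tip_x10 = t['tip'] * 10:
        tip  tip_x10
driver              
Pia       3       30
Vic       2       20
So loc['Vic', 'tip_x10'] = 20.

20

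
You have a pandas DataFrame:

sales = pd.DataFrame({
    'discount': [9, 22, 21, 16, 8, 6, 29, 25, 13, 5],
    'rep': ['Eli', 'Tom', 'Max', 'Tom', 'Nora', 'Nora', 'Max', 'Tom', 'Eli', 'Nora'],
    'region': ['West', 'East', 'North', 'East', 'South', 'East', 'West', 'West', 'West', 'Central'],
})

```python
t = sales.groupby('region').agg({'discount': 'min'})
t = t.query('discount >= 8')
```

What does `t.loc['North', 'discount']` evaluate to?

group by region, min of discount:
         discount
region           
Central         5
East            6
North          21
South           8
West            9
filter rows where discount >= 8:
        discount
region          
North         21
South          8
West           9
Then the value at row 'North', column 'discount': 21

21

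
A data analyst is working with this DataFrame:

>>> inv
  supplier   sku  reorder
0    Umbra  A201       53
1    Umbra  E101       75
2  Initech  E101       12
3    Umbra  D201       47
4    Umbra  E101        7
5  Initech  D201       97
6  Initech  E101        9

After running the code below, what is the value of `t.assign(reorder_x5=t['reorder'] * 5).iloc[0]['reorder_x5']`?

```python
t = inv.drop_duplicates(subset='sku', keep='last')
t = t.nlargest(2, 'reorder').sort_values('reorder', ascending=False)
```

drop duplicate sku (keep=last):
  supplier   sku  reorder
0    Umbra  A201       53
5  Initech  D201       97
6  Initech  E101        9
take 2 rows with largest reorder:
  supplier   sku  reorder
5  Initech  D201       97
0    Umbra  A201       53
sort by reorder descending:
  supplier   sku  reorder
5  Initech  D201       97
0    Umbra  A201       53
add column reorder_x5 = t['reorder'] * 5:
  supplier   sku  reorder  reorder_x5
5  Initech  D201       97         485
0    Umbra  A201       53         265
Then the value at position 0, column 'reorder_x5': 485

485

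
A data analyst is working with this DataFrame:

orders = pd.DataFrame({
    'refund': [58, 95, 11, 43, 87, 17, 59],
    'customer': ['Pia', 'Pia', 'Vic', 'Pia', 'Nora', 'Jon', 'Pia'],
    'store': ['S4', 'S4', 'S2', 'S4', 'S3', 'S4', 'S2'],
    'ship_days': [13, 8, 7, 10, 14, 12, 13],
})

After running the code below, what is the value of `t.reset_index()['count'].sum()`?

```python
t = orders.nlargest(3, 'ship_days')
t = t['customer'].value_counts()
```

take 3 rows with largest ship_days:
   refund customer store  ship_days
4      87     Nora    S3         14
0      58      Pia    S4         13
6      59      Pia    S2         13
value_counts of customer:
customer
Pia     2
Nora    1
Name: count, dtype: int64
reset_index():
  customer  count
0      Pia      2
1     Nora      1
Finally, sum of column 'count' = 3.

3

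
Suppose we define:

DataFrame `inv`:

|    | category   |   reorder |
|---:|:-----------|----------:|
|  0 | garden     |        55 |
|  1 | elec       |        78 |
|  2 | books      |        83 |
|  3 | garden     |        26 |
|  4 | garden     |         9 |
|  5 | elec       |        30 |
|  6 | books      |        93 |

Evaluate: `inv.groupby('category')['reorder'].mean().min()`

group by category, mean of reorder:
category
books     88.0
elec      54.0
garden    30.0
Name: reorder, dtype: float64

30.0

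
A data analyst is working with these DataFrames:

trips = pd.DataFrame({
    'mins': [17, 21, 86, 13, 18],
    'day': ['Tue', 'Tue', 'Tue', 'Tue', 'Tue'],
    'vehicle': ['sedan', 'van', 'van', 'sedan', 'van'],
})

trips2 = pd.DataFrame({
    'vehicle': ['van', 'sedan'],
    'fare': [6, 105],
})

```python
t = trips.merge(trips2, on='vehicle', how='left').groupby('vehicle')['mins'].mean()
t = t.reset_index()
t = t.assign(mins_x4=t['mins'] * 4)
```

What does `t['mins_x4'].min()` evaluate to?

merge on 'vehicle' (how='left') → 5 rows:
   mins  day vehicle  fare
0    17  Tue   sedan   105
1    21  Tue     van     6
2    86  Tue     van     6
3    13  Tue   sedan   105
4    18  Tue     van     6
group by vehicle, mean of mins:
vehicle
sedan    15.000000
van      41.666667
Name: mins, dtype: float64
reset_index():
  vehicle       mins
0   sedan  15.000000
1     van  41.666667
add column mins_x4 = t['mins'] * 4:
  vehicle       mins     mins_x4
0   sedan  15.000000   60.000000
1     van  41.666667  166.666667
Then the min of column 'mins_x4': 60.0

60.0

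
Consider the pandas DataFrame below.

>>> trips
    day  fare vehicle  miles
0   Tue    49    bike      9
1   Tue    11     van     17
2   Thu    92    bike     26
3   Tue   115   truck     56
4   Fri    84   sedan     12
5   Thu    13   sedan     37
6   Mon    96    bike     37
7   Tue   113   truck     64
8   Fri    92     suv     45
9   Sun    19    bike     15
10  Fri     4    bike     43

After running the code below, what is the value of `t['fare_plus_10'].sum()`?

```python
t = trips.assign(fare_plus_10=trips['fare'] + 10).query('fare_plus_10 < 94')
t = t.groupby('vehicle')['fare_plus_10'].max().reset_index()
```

add column fare_plus_10 = trips['fare'] + 10:
    day  fare vehicle  miles  fare_plus_10
0   Tue    49    bike      9            59
1   Tue    11     van     17            21
2   Thu    92    bike     26           102
3   Tue   115   truck     56           125
4   Fri    84   sedan     12            94
5   Thu    13   sedan     37            23
6   Mon    96    bike     37           106
7   Tue   113   truck     64           123
8   Fri    92     suv     45           102
9   Sun    19    bike     15            29
10  Fri     4    bike     43            14
filter rows where fare_plus_10 < 94:
    day  fare vehicle  miles  fare_plus_10
0   Tue    49    bike      9            59
1   Tue    11     van     17            21
5   Thu    13   sedan     37            23
9   Sun    19    bike     15            29
10  Fri     4    bike     43            14
group by vehicle, max of fare_plus_10:
vehicle
bike     59
sedan    23
van      21
Name: fare_plus_10, dtype: int64
reset_index():
  vehicle  fare_plus_10
0    bike            59
1   sedan            23
2     van            21
Hence 103.

103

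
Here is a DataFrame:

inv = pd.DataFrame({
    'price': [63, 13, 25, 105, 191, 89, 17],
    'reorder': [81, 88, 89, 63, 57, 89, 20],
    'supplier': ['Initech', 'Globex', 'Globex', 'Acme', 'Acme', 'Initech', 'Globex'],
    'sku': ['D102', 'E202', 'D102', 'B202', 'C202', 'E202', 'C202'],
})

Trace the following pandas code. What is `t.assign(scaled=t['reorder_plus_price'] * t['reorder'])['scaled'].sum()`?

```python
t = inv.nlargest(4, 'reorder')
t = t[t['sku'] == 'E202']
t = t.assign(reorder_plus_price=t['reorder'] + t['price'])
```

take 4 rows with largest reorder:
   price  reorder supplier   sku
2     25       89   Globex  D102
5     89       89  Initech  E202
1     13       88   Globex  E202
0     63       81  Initech  D102
filter rows where sku == 'E202':
   price  reorder supplier   sku
5     89       89  Initech  E202
1     13       88   Globex  E202
add column reorder_plus_price = t['reorder'] + t['price']:
   price  reorder supplier   sku  reorder_plus_price
5     89       89  Initech  E202                 178
1     13       88   Globex  E202                 101
add column scaled = t['reorder_plus_price'] * t['reorder']:
   price  reorder supplier   sku  reorder_plus_price  scaled
5     89       89  Initech  E202                 178   15842
1     13       88   Globex  E202                 101    8888
Finally, sum of column 'scaled' = 24730.

24730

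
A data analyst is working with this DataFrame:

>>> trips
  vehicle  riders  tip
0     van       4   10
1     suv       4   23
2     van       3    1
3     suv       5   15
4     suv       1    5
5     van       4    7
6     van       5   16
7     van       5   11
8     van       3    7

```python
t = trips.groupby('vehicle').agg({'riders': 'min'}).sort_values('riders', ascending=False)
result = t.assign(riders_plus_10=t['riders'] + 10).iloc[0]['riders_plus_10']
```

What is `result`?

group by vehicle, min of riders:
         riders
vehicle        
suv           1
van           3
sort by riders descending:
         riders
vehicle        
van           3
suv           1
add column riders_plus_10 = t['riders'] + 10:
         riders  riders_plus_10
vehicle                        
van           3              13
suv           1              11

13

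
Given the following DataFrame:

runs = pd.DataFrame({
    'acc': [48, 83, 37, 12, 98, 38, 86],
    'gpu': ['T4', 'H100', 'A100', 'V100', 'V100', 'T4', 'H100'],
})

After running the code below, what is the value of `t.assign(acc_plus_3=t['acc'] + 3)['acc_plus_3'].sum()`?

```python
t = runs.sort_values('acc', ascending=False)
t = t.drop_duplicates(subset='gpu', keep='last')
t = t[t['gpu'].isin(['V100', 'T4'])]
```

sort by acc descending:
   acc   gpu
4   98  V100
6   86  H100
1   83  H100
0   48    T4
5   38    T4
2   37  A100
3   12  V100
drop duplicate gpu (keep=last):
   acc   gpu
1   83  H100
5   38    T4
2   37  A100
3   12  V100
filter rows where gpu in ['V100', 'T4']:
   acc   gpu
5   38    T4
3   12  V100
add column acc_plus_3 = t['acc'] + 3:
   acc   gpu  acc_plus_3
5   38    T4          41
3   12  V100          15
Taking the sum of column 'acc_plus_3' gives 56.

56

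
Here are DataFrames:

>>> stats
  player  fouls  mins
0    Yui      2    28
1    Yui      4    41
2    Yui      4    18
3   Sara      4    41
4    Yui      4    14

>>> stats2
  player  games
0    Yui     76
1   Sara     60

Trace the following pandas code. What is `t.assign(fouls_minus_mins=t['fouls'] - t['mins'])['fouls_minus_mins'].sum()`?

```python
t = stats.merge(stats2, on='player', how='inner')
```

-124

merge on 'player' (how='inner') → 5 rows:
  player  fouls  mins  games
0    Yui      2    28     76
1    Yui      4    41     76
2    Yui      4    18     76
3   Sara      4    41     60
4    Yui      4    14     76
add column fouls_minus_mins = t['fouls'] - t['mins']:
  player  fouls  mins  games  fouls_minus_mins
0    Yui      2    28     76               -26
1    Yui      4    41     76               -37
2    Yui      4    18     76               -14
3   Sara      4    41     60               -37
4    Yui      4    14     76               -10
Taking the sum of column 'fouls_minus_mins' gives -124.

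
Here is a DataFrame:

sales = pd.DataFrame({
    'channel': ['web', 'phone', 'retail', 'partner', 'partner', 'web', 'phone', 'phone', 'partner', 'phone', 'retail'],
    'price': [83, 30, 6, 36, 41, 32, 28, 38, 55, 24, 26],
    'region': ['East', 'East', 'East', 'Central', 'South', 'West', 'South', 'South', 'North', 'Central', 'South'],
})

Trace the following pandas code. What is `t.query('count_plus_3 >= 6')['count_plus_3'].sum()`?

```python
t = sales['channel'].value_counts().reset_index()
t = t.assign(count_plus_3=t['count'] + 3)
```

13

value_counts of channel:
channel
phone      4
partner    3
web        2
retail     2
Name: count, dtype: int64
reset_index():
   channel  count
0    phone      4
1  partner      3
2      web      2
3   retail      2
add column count_plus_3 = t['count'] + 3:
   channel  count  count_plus_3
0    phone      4             7
1  partner      3             6
2      web      2             5
3   retail      2             5
filter rows where count_plus_3 >= 6:
   channel  count  count_plus_3
0    phone      4             7
1  partner      3             6
The sum of column 'count_plus_3' is 13.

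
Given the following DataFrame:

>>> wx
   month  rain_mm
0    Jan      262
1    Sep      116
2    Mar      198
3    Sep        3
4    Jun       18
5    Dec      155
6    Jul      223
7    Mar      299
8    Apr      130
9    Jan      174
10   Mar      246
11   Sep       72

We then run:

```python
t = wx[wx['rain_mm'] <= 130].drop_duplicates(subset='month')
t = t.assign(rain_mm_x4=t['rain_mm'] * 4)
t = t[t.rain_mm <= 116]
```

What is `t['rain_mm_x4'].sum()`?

filter rows where rain_mm <= 130:
   month  rain_mm
1    Sep      116
3    Sep        3
4    Jun       18
8    Apr      130
11   Sep       72
drop duplicate month (keep=first):
  month  rain_mm
1   Sep      116
4   Jun       18
8   Apr      130
add column rain_mm_x4 = t['rain_mm'] * 4:
  month  rain_mm  rain_mm_x4
1   Sep      116         464
4   Jun       18          72
8   Apr      130         520
filter rows where rain_mm <= 116:
  month  rain_mm  rain_mm_x4
1   Sep      116         464
4   Jun       18          72
Reading off the sum of column 'rain_mm_x4', we get 536.

536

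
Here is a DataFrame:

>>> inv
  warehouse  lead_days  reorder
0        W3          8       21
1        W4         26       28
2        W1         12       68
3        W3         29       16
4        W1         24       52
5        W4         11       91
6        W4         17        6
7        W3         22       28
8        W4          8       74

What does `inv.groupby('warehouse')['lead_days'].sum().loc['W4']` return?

group by warehouse, sum of lead_days:
warehouse
W1    36
W3    59
W4    62
Name: lead_days, dtype: int64
Hence 62.

62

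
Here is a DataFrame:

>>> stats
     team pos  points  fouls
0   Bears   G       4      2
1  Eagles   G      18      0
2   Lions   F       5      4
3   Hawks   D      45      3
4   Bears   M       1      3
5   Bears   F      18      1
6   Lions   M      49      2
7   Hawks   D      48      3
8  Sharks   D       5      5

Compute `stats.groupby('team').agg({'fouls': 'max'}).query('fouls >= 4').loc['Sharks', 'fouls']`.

5

group by team, max of fouls:
        fouls
team         
Bears       3
Eagles      0
Hawks       3
Lions       4
Sharks      5
filter rows where fouls >= 4:
        fouls
team         
Lions       4
Sharks      5
Finally, value at row 'Sharks', column 'fouls' = 5.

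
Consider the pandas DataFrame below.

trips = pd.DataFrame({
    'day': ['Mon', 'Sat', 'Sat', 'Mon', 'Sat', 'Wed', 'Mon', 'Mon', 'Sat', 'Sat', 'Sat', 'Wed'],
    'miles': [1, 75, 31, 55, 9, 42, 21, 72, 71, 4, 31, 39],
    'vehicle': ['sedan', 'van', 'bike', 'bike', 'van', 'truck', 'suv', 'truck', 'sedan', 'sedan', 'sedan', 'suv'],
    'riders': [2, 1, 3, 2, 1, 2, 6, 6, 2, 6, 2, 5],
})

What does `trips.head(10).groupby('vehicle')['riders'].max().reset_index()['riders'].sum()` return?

22

take first 10 rows:
   day  miles vehicle  riders
0  Mon      1   sedan       2
1  Sat     75     van       1
2  Sat     31    bike       3
3  Mon     55    bike       2
4  Sat      9     van       1
5  Wed     42   truck       2
6  Mon     21     suv       6
7  Mon     72   truck       6
8  Sat     71   sedan       2
9  Sat      4   sedan       6
group by vehicle, max of riders:
vehicle
bike     3
sedan    6
suv      6
truck    6
van      1
Name: riders, dtype: int64
reset_index():
  vehicle  riders
0    bike       3
1   sedan       6
2     suv       6
3   truck       6
4     van       1
Taking the sum of column 'riders' gives 22.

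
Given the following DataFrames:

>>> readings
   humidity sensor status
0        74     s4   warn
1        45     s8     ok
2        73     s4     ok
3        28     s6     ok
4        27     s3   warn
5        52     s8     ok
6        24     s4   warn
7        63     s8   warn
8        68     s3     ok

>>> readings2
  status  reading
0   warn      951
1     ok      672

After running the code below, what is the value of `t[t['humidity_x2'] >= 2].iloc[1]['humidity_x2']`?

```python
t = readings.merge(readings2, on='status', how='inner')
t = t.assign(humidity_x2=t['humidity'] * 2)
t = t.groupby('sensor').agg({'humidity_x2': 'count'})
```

3

merge on 'status' (how='inner') → 9 rows:
   humidity sensor status  reading
0        74     s4   warn      951
1        45     s8     ok      672
2        73     s4     ok      672
3        28     s6     ok      672
4        27     s3   warn      951
5        52     s8     ok      672
6        24     s4   warn      951
7        63     s8   warn      951
8        68     s3     ok      672
add column humidity_x2 = t['humidity'] * 2:
   humidity sensor status  reading  humidity_x2
0        74     s4   warn      951          148
1        45     s8     ok      672           90
2        73     s4     ok      672          146
3        28     s6     ok      672           56
4        27     s3   warn      951           54
5        52     s8     ok      672          104
6        24     s4   warn      951           48
7        63     s8   warn      951          126
8        68     s3     ok      672          136
group by sensor, count of humidity_x2:
        humidity_x2
sensor             
s3                2
s4                3
s6                1
s8                3
filter rows where humidity_x2 >= 2:
        humidity_x2
sensor             
s3                2
s4                3
s8                3
Hence 3.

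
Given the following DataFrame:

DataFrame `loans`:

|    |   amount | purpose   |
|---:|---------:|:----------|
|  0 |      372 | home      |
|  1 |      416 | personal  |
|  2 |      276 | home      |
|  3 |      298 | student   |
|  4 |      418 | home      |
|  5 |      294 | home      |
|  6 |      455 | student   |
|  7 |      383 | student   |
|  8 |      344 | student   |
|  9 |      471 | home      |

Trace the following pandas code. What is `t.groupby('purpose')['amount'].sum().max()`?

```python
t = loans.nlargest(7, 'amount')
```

take 7 rows with largest amount:
   amount   purpose
9     471      home
6     455   student
4     418      home
1     416  personal
7     383   student
0     372      home
8     344   student
group by purpose, sum of amount:
purpose
home        1261
personal     416
student     1182
Name: amount, dtype: int64
Reading off the max of the resulting series, we get 1261.

1261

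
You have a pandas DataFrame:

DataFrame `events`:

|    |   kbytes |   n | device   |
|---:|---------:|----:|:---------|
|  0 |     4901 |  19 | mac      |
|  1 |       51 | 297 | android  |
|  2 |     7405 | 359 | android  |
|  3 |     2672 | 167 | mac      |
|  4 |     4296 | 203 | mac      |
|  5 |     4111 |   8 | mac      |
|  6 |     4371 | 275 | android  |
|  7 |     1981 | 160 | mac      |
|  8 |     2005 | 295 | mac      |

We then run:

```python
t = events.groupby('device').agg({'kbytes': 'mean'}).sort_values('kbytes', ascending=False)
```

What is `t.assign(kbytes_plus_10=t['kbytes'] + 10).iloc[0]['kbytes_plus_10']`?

group by device, mean of kbytes:
              kbytes
device              
android  3942.333333
mac      3327.666667
sort by kbytes descending:
              kbytes
device              
android  3942.333333
mac      3327.666667
add column kbytes_plus_10 = t['kbytes'] + 10:
              kbytes  kbytes_plus_10
device                              
android  3942.333333     3952.333333
mac      3327.666667     3337.666667
Then the value at position 0, column 'kbytes_plus_10': 3952.33333333

3952.33333333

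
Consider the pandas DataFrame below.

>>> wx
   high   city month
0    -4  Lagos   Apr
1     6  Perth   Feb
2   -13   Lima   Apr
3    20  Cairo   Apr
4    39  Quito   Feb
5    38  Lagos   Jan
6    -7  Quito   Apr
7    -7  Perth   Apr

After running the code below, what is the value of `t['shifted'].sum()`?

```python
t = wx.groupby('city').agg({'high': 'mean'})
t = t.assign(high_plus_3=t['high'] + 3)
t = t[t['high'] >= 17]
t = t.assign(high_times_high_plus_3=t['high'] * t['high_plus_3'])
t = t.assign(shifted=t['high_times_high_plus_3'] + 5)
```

group by city, mean of high:
       high
city       
Cairo  20.0
Lagos  17.0
Lima  -13.0
Perth  -0.5
Quito  16.0
add column high_plus_3 = t['high'] + 3:
       high  high_plus_3
city                    
Cairo  20.0         23.0
Lagos  17.0         20.0
Lima  -13.0        -10.0
Perth  -0.5          2.5
Quito  16.0         19.0
filter rows where high >= 17:
       high  high_plus_3
city                    
Cairo  20.0         23.0
Lagos  17.0         20.0
add column high_times_high_plus_3 = t['high'] * t['high_plus_3']:
       high  high_plus_3  high_times_high_plus_3
city                                            
Cairo  20.0         23.0                   460.0
Lagos  17.0         20.0                   340.0
add column shifted = t['high_times_high_plus_3'] + 5:
       high  high_plus_3  high_times_high_plus_3  shifted
city                                                     
Cairo  20.0         23.0                   460.0    465.0
Lagos  17.0         20.0                   340.0    345.0

810.0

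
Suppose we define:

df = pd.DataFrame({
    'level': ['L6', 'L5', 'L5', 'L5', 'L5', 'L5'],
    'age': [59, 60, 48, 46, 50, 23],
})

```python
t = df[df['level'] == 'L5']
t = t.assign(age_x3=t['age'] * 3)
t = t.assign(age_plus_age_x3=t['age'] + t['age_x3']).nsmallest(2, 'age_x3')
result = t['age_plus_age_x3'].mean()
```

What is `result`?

138.0

filter rows where level == 'L5':
  level  age
1    L5   60
2    L5   48
3    L5   46
4    L5   50
5    L5   23
add column age_x3 = t['age'] * 3:
  level  age  age_x3
1    L5   60     180
2    L5   48     144
3    L5   46     138
4    L5   50     150
5    L5   23      69
add column age_plus_age_x3 = t['age'] + t['age_x3']:
  level  age  age_x3  age_plus_age_x3
1    L5   60     180              240
2    L5   48     144              192
3    L5   46     138              184
4    L5   50     150              200
5    L5   23      69               92
take 2 rows with smallest age_x3:
  level  age  age_x3  age_plus_age_x3
5    L5   23      69               92
3    L5   46     138              184
The mean of column 'age_plus_age_x3' is 138.0.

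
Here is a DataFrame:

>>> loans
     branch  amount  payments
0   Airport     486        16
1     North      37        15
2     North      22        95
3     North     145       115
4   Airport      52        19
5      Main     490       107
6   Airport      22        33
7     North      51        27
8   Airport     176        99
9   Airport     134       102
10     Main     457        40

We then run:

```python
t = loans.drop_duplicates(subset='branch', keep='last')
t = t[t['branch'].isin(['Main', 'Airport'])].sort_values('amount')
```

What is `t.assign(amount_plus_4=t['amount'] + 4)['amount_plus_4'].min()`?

138

drop duplicate branch (keep=last):
     branch  amount  payments
7     North      51        27
9   Airport     134       102
10     Main     457        40
filter rows where branch in ['Main', 'Airport']:
     branch  amount  payments
9   Airport     134       102
10     Main     457        40
sort by amount:
     branch  amount  payments
9   Airport     134       102
10     Main     457        40
add column amount_plus_4 = t['amount'] + 4:
     branch  amount  payments  amount_plus_4
9   Airport     134       102            138
10     Main     457        40            461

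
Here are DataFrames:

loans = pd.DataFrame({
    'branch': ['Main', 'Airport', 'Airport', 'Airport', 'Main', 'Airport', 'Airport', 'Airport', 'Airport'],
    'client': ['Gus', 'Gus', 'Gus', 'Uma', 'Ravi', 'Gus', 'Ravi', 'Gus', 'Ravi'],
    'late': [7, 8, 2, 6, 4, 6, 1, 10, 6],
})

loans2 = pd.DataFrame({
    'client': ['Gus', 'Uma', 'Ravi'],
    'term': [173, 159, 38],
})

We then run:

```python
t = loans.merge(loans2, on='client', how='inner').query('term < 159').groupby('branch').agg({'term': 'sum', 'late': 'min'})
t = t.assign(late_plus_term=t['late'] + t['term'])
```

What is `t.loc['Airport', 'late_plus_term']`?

merge on 'client' (how='inner') → 9 rows:
    branch client  late  term
0     Main    Gus     7   173
1  Airport    Gus     8   173
2  Airport    Gus     2   173
3  Airport    Uma     6   159
4     Main   Ravi     4    38
5  Airport    Gus     6   173
6  Airport   Ravi     1    38
7  Airport    Gus    10   173
8  Airport   Ravi     6    38
filter rows where term < 159:
    branch client  late  term
4     Main   Ravi     4    38
6  Airport   Ravi     1    38
8  Airport   Ravi     6    38
group by branch: sum(term), min(late):
         term  late
branch             
Airport    76     1
Main       38     4
add column late_plus_term = t['late'] + t['term']:
         term  late  late_plus_term
branch                             
Airport    76     1              77
Main       38     4              42
Hence 77.

77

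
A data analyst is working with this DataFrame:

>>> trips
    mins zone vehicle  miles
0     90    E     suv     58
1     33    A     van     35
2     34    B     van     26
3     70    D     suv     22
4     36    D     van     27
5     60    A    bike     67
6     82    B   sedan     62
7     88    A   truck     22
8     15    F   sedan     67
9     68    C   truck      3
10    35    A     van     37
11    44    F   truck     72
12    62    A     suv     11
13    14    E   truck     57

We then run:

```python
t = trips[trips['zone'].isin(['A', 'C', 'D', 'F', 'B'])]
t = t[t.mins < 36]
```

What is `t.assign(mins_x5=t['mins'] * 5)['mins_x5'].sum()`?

filter rows where zone in ['A', 'C', 'D', 'F', 'B']:
    mins zone vehicle  miles
1     33    A     van     35
2     34    B     van     26
3     70    D     suv     22
4     36    D     van     27
5     60    A    bike     67
6     82    B   sedan     62
7     88    A   truck     22
8     15    F   sedan     67
9     68    C   truck      3
10    35    A     van     37
11    44    F   truck     72
12    62    A     suv     11
filter rows where mins < 36:
    mins zone vehicle  miles
1     33    A     van     35
2     34    B     van     26
8     15    F   sedan     67
10    35    A     van     37
add column mins_x5 = t['mins'] * 5:
    mins zone vehicle  miles  mins_x5
1     33    A     van     35      165
2     34    B     van     26      170
8     15    F   sedan     67       75
10    35    A     van     37      175
Reading off the sum of column 'mins_x5', we get 585.

585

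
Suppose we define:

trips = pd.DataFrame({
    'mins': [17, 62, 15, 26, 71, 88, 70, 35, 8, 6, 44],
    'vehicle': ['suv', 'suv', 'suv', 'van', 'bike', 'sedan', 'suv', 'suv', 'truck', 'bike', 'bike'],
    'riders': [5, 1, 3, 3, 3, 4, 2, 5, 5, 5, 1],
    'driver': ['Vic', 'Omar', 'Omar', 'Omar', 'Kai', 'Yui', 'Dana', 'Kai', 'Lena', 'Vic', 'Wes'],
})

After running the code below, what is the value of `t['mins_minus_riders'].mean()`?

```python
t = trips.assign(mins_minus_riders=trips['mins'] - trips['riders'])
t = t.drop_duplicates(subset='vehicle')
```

add column mins_minus_riders = trips['mins'] - trips['riders']:
    mins vehicle  riders driver  mins_minus_riders
0     17     suv       5    Vic                 12
1     62     suv       1   Omar                 61
2     15     suv       3   Omar                 12
3     26     van       3   Omar                 23
4     71    bike       3    Kai                 68
5     88   sedan       4    Yui                 84
6     70     suv       2   Dana                 68
7     35     suv       5    Kai                 30
8      8   truck       5   Lena                  3
9      6    bike       5    Vic                  1
10    44    bike       1    Wes                 43
drop duplicate vehicle (keep=first):
   mins vehicle  riders driver  mins_minus_riders
0    17     suv       5    Vic                 12
3    26     van       3   Omar                 23
4    71    bike       3    Kai                 68
5    88   sedan       4    Yui                 84
8     8   truck       5   Lena                  3
Taking the mean of column 'mins_minus_riders' gives 38.0.

38.0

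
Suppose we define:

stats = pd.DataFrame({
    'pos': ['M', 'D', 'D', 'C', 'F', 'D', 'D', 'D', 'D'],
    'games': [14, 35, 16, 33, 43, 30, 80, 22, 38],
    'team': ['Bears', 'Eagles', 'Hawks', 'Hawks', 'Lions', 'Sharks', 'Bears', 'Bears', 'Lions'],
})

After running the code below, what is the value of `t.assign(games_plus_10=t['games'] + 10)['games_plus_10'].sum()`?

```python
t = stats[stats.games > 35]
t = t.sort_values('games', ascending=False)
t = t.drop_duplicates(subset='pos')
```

filter rows where games > 35:
  pos  games   team
4   F     43  Lions
6   D     80  Bears
8   D     38  Lions
sort by games descending:
  pos  games   team
6   D     80  Bears
4   F     43  Lions
8   D     38  Lions
drop duplicate pos (keep=first):
  pos  games   team
6   D     80  Bears
4   F     43  Lions
add column games_plus_10 = t['games'] + 10:
  pos  games   team  games_plus_10
6   D     80  Bears             90
4   F     43  Lions             53
Reading off the sum of column 'games_plus_10', we get 143.

143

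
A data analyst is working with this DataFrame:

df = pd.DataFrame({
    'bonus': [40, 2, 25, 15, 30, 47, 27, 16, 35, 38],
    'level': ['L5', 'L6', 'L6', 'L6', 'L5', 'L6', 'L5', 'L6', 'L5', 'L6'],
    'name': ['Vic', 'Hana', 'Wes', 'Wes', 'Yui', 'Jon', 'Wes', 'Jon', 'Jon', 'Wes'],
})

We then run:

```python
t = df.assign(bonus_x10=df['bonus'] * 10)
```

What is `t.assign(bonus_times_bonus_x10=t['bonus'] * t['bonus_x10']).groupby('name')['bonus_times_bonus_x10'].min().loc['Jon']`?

add column bonus_x10 = df['bonus'] * 10:
   bonus level  name  bonus_x10
0     40    L5   Vic        400
1      2    L6  Hana         20
2     25    L6   Wes        250
3     15    L6   Wes        150
4     30    L5   Yui        300
5     47    L6   Jon        470
6     27    L5   Wes        270
7     16    L6   Jon        160
8     35    L5   Jon        350
9     38    L6   Wes        380
add column bonus_times_bonus_x10 = t['bonus'] * t['bonus_x10']:
   bonus level  name  bonus_x10  bonus_times_bonus_x10
0     40    L5   Vic        400                  16000
1      2    L6  Hana         20                     40
2     25    L6   Wes        250                   6250
3     15    L6   Wes        150                   2250
4     30    L5   Yui        300                   9000
5     47    L6   Jon        470                  22090
6     27    L5   Wes        270                   7290
7     16    L6   Jon        160                   2560
8     35    L5   Jon        350                  12250
9     38    L6   Wes        380                  14440
group by name, min of bonus_times_bonus_x10:
name
Hana       40
Jon      2560
Vic     16000
Wes      2250
Yui      9000
Name: bonus_times_bonus_x10, dtype: int64
So loc['Jon'] = 2560.

2560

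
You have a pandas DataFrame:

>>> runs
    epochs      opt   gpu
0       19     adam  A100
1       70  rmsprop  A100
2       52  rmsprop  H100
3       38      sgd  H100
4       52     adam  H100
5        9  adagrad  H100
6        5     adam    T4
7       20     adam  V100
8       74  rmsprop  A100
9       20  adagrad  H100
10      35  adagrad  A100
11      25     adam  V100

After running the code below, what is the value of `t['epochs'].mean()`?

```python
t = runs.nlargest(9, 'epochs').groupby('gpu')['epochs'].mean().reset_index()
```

take 9 rows with largest epochs:
    epochs      opt   gpu
8       74  rmsprop  A100
1       70  rmsprop  A100
2       52  rmsprop  H100
4       52     adam  H100
3       38      sgd  H100
10      35  adagrad  A100
11      25     adam  V100
7       20     adam  V100
9       20  adagrad  H100
group by gpu, mean of epochs:
gpu
A100    59.666667
H100    40.500000
V100    22.500000
Name: epochs, dtype: float64
reset_index():
    gpu     epochs
0  A100  59.666667
1  H100  40.500000
2  V100  22.500000

40.8888888889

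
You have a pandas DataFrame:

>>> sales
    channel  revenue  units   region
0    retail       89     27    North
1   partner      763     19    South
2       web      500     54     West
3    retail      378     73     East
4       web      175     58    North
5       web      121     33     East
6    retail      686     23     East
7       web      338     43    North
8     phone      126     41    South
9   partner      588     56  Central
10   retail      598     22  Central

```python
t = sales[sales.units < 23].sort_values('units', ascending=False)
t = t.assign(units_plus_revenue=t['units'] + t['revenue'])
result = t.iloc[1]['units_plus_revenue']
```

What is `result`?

782

filter rows where units < 23:
    channel  revenue  units   region
1   partner      763     19    South
10   retail      598     22  Central
sort by units descending:
    channel  revenue  units   region
10   retail      598     22  Central
1   partner      763     19    South
add column units_plus_revenue = t['units'] + t['revenue']:
    channel  revenue  units   region  units_plus_revenue
10   retail      598     22  Central                 620
1   partner      763     19    South                 782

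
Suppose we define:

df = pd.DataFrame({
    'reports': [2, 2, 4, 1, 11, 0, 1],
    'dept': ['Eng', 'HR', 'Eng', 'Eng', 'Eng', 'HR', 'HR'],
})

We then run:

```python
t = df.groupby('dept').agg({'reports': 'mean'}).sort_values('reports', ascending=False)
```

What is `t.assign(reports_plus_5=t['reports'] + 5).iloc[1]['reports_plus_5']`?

6.0

group by dept, mean of reports:
      reports
dept         
Eng       4.5
HR        1.0
sort by reports descending:
      reports
dept         
Eng       4.5
HR        1.0
add column reports_plus_5 = t['reports'] + 5:
      reports  reports_plus_5
dept                         
Eng       4.5             9.5
HR        1.0             6.0
Then the value at position 1, column 'reports_plus_5': 6.0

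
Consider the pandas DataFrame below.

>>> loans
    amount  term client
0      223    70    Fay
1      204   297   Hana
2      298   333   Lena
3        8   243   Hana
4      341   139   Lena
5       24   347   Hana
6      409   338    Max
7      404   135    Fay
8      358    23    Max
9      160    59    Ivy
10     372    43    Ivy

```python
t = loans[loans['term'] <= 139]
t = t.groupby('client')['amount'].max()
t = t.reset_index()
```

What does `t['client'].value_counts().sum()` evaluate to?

4

filter rows where term <= 139:
    amount  term client
0      223    70    Fay
4      341   139   Lena
7      404   135    Fay
8      358    23    Max
9      160    59    Ivy
10     372    43    Ivy
group by client, max of amount:
client
Fay     404
Ivy     372
Lena    341
Max     358
Name: amount, dtype: int64
reset_index():
  client  amount
0    Fay     404
1    Ivy     372
2   Lena     341
3    Max     358
value_counts of client:
client
Fay     1
Ivy     1
Lena    1
Max     1
Name: count, dtype: int64
Reading off the sum of the resulting series, we get 4.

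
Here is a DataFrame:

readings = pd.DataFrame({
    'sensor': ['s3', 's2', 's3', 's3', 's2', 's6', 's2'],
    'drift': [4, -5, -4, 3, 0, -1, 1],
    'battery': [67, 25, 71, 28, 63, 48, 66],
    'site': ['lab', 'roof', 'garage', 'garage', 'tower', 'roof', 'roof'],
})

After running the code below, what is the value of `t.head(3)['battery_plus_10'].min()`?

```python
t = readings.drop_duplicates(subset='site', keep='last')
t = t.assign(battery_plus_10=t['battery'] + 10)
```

38

drop duplicate site (keep=last):
  sensor  drift  battery    site
0     s3      4       67     lab
3     s3      3       28  garage
4     s2      0       63   tower
6     s2      1       66    roof
add column battery_plus_10 = t['battery'] + 10:
  sensor  drift  battery    site  battery_plus_10
0     s3      4       67     lab               77
3     s3      3       28  garage               38
4     s2      0       63   tower               73
6     s2      1       66    roof               76
take first 3 rows:
  sensor  drift  battery    site  battery_plus_10
0     s3      4       67     lab               77
3     s3      3       28  garage               38
4     s2      0       63   tower               73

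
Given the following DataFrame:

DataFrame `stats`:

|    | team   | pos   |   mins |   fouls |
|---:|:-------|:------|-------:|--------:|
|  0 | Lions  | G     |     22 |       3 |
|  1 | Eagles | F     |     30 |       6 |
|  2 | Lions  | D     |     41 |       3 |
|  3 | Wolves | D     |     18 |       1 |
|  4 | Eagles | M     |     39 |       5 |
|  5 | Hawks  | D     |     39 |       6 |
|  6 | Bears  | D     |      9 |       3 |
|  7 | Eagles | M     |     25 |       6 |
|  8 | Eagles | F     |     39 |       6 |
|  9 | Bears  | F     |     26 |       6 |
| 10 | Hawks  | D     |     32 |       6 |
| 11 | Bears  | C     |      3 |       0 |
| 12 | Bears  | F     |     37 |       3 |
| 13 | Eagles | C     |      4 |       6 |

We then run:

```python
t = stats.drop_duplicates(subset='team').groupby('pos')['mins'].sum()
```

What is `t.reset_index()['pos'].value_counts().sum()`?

drop duplicate team (keep=first):
     team pos  mins  fouls
0   Lions   G    22      3
1  Eagles   F    30      6
3  Wolves   D    18      1
5   Hawks   D    39      6
6   Bears   D     9      3
group by pos, sum of mins:
pos
D    66
F    30
G    22
Name: mins, dtype: int64
reset_index():
  pos  mins
0   D    66
1   F    30
2   G    22
value_counts of pos:
pos
D    1
F    1
G    1
Name: count, dtype: int64
Reading off the sum of the resulting series, we get 3.

3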